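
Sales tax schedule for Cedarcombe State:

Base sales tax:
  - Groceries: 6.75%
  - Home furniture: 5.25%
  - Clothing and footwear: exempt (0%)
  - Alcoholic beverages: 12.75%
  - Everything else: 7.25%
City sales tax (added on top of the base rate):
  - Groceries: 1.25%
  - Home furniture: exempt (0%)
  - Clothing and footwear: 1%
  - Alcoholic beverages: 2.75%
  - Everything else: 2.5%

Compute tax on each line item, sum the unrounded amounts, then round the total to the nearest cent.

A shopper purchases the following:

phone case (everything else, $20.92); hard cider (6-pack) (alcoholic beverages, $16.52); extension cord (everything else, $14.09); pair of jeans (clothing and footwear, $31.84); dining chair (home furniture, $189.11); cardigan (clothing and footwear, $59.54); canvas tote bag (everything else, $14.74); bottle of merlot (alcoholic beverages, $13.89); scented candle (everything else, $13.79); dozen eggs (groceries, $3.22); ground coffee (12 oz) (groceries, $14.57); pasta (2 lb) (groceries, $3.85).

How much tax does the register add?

Phone case $20.92: everything else → 7.25% + 2.5% city = 9.75% → $2.0397
Hard cider (6-pack) $16.52: alcoholic beverages → 12.75% + 2.75% city = 15.5% → $2.5606
Extension cord $14.09: everything else → 7.25% + 2.5% city = 9.75% → $1.373775
Pair of jeans $31.84: clothing and footwear → 0% + 1% city = 1% → $0.3184
Dining chair $189.11: home furniture → 5.25% + 0% city = 5.25% → $9.928275
Cardigan $59.54: clothing and footwear → 0% + 1% city = 1% → $0.5954
Canvas tote bag $14.74: everything else → 7.25% + 2.5% city = 9.75% → $1.43715
Bottle of merlot $13.89: alcoholic beverages → 12.75% + 2.75% city = 15.5% → $2.15295
Scented candle $13.79: everything else → 7.25% + 2.5% city = 9.75% → $1.344525
Dozen eggs $3.22: groceries → 6.75% + 1.25% city = 8% → $0.2576
Ground coffee (12 oz) $14.57: groceries → 6.75% + 1.25% city = 8% → $1.1656
Pasta (2 lb) $3.85: groceries → 6.75% + 1.25% city = 8% → $0.308
Unrounded tax sum = $23.481975 → $23.48

$23.48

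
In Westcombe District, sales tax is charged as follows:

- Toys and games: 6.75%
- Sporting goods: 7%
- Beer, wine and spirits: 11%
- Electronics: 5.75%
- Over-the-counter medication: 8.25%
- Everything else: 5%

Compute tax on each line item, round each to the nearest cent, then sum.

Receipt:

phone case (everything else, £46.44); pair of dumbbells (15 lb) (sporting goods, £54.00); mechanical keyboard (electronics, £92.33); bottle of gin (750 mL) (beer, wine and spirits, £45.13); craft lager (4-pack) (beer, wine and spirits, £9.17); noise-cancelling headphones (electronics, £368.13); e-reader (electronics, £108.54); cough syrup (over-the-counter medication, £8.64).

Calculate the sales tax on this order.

£45.50

Phone case £46.44: everything else → 5% → £2.32
Pair of dumbbells (15 lb) £54.00: sporting goods → 7% → £3.78
Mechanical keyboard £92.33: electronics → 5.75% → £5.31
Bottle of gin (750 mL) £45.13: beer, wine and spirits → 11% → £4.96
Craft lager (4-pack) £9.17: beer, wine and spirits → 11% → £1.01
Noise-cancelling headphones £368.13: electronics → 5.75% → £21.17
E-reader £108.54: electronics → 5.75% → £6.24
Cough syrup £8.64: over-the-counter medication → 8.25% → £0.71
Total tax = £2.32 + £3.78 + £5.31 + £4.96 + £1.01 + £21.17 + £6.24 + £0.71 = £45.50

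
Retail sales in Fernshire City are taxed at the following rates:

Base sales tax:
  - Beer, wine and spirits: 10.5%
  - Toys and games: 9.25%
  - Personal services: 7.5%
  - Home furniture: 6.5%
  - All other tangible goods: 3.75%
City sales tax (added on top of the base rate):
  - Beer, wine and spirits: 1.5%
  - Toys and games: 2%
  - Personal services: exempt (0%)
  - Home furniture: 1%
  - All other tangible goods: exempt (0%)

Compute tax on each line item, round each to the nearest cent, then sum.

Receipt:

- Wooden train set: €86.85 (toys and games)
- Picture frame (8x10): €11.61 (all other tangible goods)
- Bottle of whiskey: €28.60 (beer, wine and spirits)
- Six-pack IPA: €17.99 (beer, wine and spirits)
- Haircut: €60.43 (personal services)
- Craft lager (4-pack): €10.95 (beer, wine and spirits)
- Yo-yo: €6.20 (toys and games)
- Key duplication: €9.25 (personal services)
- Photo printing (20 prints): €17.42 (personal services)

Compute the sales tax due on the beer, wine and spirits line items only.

€6.90

Bottle of whiskey €28.60: beer, wine and spirits → 10.5% + 1.5% city = 12% → €3.43
Six-pack IPA €17.99: beer, wine and spirits → 10.5% + 1.5% city = 12% → €2.16
Craft lager (4-pack) €10.95: beer, wine and spirits → 10.5% + 1.5% city = 12% → €1.31
Tax on beer, wine and spirits = €3.43 + €2.16 + €1.31 = €6.90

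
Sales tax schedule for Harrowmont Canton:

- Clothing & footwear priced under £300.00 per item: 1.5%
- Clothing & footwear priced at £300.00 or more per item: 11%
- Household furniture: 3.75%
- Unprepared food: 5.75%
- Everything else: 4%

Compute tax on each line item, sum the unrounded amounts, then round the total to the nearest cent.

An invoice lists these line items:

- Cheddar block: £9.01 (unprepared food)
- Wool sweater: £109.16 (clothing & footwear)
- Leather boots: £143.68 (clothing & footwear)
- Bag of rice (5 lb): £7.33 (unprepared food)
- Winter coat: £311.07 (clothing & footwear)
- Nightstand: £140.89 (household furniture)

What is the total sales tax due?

Cheddar block £9.01: unprepared food → 5.75% → £0.518075
Wool sweater £109.16: clothing & footwear, under £300.00 → 1.5% → £1.6374
Leather boots £143.68: clothing & footwear, under £300.00 → 1.5% → £2.1552
Bag of rice (5 lb) £7.33: unprepared food → 5.75% → £0.421475
Winter coat £311.07: clothing & footwear, £300.00 or more → 11% → £34.2177
Nightstand £140.89: household furniture → 3.75% → £5.283375
Unrounded tax sum = £44.233225 → £44.23

£44.23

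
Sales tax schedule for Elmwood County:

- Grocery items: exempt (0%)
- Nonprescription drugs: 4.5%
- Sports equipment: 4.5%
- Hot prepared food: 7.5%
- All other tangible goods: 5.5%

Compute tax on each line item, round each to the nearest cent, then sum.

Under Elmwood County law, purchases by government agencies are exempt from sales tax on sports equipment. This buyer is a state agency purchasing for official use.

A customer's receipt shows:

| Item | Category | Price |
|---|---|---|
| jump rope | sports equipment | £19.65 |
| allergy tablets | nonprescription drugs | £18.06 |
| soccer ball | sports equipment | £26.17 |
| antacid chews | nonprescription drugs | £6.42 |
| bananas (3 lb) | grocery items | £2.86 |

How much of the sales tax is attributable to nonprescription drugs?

Allergy tablets £18.06: nonprescription drugs → 4.5% → £0.81
Antacid chews £6.42: nonprescription drugs → 4.5% → £0.29
Tax on nonprescription drugs = £0.81 + £0.29 = £1.10

£1.10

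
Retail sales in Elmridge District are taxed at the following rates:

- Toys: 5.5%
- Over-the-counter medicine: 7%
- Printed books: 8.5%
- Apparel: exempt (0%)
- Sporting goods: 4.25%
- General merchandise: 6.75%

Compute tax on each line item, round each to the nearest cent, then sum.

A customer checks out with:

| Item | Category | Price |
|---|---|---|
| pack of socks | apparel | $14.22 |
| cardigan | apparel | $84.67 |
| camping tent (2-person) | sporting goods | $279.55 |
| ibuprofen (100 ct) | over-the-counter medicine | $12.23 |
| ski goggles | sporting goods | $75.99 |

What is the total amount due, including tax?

Pack of socks $14.22: apparel → 0% → $0.00
Cardigan $84.67: apparel → 0% → $0.00
Camping tent (2-person) $279.55: sporting goods → 4.25% → $11.88
Ibuprofen (100 ct) $12.23: over-the-counter medicine → 7% → $0.86
Ski goggles $75.99: sporting goods → 4.25% → $3.23
Subtotal = $466.66; tax = $15.97; total due = $482.63

$482.63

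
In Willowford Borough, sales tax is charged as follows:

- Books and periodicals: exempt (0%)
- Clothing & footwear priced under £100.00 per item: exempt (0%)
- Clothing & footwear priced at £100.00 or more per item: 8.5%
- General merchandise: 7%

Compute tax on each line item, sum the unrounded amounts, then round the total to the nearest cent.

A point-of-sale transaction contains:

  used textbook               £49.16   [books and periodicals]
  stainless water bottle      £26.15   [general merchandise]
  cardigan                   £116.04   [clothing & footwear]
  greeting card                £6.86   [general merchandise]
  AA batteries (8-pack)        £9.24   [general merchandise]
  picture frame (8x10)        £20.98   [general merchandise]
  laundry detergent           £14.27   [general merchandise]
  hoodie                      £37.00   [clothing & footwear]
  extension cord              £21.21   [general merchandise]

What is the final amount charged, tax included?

Used textbook £49.16: books and periodicals → 0% → £0.00
Stainless water bottle £26.15: general merchandise → 7% → £1.8305
Cardigan £116.04: clothing & footwear, £100.00 or more → 8.5% → £9.8634
Greeting card £6.86: general merchandise → 7% → £0.4802
AA batteries (8-pack) £9.24: general merchandise → 7% → £0.6468
Picture frame (8x10) £20.98: general merchandise → 7% → £1.4686
Laundry detergent £14.27: general merchandise → 7% → £0.9989
Hoodie £37.00: clothing & footwear, under £100.00 → 0% → £0.00
Extension cord £21.21: general merchandise → 7% → £1.4847
Subtotal = £300.91; unrounded tax = £16.7731 → £16.77; total due = £317.68

£317.68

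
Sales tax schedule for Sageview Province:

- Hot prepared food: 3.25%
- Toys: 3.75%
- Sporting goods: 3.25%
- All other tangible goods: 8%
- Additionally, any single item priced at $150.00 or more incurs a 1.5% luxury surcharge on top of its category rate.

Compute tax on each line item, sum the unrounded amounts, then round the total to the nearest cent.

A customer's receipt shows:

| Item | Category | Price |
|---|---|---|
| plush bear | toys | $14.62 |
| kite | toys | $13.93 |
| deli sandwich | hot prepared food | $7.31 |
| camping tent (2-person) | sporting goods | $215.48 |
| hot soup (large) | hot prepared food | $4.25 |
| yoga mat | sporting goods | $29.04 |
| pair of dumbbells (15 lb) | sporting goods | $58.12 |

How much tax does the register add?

$14.51

Plush bear $14.62: toys → 3.75% → $0.54825
Kite $13.93: toys → 3.75% → $0.522375
Deli sandwich $7.31: hot prepared food → 3.25% → $0.237575
Camping tent (2-person) $215.48: sporting goods → 3.25% + 1.5% surcharge = 4.75% → $10.2353
Hot soup (large) $4.25: hot prepared food → 3.25% → $0.138125
Yoga mat $29.04: sporting goods → 3.25% → $0.9438
Pair of dumbbells (15 lb) $58.12: sporting goods → 3.25% → $1.8889
Unrounded tax sum = $14.514325 → $14.51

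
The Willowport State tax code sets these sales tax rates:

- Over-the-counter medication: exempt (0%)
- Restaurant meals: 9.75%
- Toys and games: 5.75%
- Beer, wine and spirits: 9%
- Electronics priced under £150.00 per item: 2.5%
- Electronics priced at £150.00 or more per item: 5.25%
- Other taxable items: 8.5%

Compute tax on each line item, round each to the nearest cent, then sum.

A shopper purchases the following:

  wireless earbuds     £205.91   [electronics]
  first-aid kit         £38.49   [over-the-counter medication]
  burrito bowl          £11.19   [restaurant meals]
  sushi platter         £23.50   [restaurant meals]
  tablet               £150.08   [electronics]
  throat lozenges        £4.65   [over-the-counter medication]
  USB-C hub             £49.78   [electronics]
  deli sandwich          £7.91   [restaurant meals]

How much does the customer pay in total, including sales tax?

£515.59

Wireless earbuds £205.91: electronics, £150.00 or more → 5.25% → £10.81
First-aid kit £38.49: over-the-counter medication → 0% → £0.00
Burrito bowl £11.19: restaurant meals → 9.75% → £1.09
Sushi platter £23.50: restaurant meals → 9.75% → £2.29
Tablet £150.08: electronics, £150.00 or more → 5.25% → £7.88
Throat lozenges £4.65: over-the-counter medication → 0% → £0.00
USB-C hub £49.78: electronics, under £150.00 → 2.5% → £1.24
Deli sandwich £7.91: restaurant meals → 9.75% → £0.77
Subtotal = £491.51; tax = £24.08; total due = £515.59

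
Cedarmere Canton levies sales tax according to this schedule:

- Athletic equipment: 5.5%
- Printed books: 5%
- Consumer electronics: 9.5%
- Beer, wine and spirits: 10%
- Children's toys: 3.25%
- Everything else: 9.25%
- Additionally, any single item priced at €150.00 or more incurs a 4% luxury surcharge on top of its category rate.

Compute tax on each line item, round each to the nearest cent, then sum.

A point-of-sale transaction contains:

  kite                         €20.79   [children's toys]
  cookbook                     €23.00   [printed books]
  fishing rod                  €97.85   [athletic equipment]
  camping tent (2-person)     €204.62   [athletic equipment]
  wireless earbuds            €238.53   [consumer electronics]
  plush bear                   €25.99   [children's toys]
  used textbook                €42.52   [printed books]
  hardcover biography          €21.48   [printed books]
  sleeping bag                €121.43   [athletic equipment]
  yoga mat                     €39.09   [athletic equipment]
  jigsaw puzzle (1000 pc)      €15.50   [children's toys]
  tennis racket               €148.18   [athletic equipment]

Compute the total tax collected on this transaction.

Kite €20.79: children's toys → 3.25% → €0.68
Cookbook €23.00: printed books → 5% → €1.15
Fishing rod €97.85: athletic equipment → 5.5% → €5.38
Camping tent (2-person) €204.62: athletic equipment → 5.5% + 4% surcharge = 9.5% → €19.44
Wireless earbuds €238.53: consumer electronics → 9.5% + 4% surcharge = 13.5% → €32.20
Plush bear €25.99: children's toys → 3.25% → €0.84
Used textbook €42.52: printed books → 5% → €2.13
Hardcover biography €21.48: printed books → 5% → €1.07
Sleeping bag €121.43: athletic equipment → 5.5% → €6.68
Yoga mat €39.09: athletic equipment → 5.5% → €2.15
Jigsaw puzzle (1000 pc) €15.50: children's toys → 3.25% → €0.50
Tennis racket €148.18: athletic equipment → 5.5% → €8.15
Total tax = €0.68 + €1.15 + €5.38 + €19.44 + €32.20 + €0.84 + €2.13 + €1.07 + €6.68 + €2.15 + €0.50 + €8.15 = €80.37

€80.37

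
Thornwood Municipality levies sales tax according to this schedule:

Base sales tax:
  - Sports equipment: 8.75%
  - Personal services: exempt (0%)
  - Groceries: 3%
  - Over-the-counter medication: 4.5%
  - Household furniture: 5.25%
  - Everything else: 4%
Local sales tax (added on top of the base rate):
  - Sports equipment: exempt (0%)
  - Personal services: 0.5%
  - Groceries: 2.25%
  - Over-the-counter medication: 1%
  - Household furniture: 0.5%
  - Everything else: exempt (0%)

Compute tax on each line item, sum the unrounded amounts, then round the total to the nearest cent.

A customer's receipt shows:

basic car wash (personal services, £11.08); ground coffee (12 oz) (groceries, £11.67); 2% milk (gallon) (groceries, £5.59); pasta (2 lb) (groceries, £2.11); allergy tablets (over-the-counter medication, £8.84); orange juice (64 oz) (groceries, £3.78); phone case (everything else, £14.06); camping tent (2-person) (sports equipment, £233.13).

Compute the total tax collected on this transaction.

£22.72

Basic car wash £11.08: personal services → 0% + 0.5% local = 0.5% → £0.0554
Ground coffee (12 oz) £11.67: groceries → 3% + 2.25% local = 5.25% → £0.612675
2% milk (gallon) £5.59: groceries → 3% + 2.25% local = 5.25% → £0.293475
Pasta (2 lb) £2.11: groceries → 3% + 2.25% local = 5.25% → £0.110775
Allergy tablets £8.84: over-the-counter medication → 4.5% + 1% local = 5.5% → £0.4862
Orange juice (64 oz) £3.78: groceries → 3% + 2.25% local = 5.25% → £0.19845
Phone case £14.06: everything else → 4% + 0% local = 4% → £0.5624
Camping tent (2-person) £233.13: sports equipment → 8.75% + 0% local = 8.75% → £20.398875
Unrounded tax sum = £22.71825 → £22.72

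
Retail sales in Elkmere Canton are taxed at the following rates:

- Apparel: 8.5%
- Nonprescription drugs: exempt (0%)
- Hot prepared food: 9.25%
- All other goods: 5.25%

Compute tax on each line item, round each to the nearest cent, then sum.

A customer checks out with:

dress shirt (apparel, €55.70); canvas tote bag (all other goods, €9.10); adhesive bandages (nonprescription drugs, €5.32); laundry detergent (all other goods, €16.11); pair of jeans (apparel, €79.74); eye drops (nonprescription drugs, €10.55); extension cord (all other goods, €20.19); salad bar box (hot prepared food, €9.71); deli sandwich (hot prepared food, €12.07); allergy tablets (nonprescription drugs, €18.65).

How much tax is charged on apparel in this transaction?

Dress shirt €55.70: apparel → 8.5% → €4.73
Pair of jeans €79.74: apparel → 8.5% → €6.78
Tax on apparel = €4.73 + €6.78 = €11.51

€11.51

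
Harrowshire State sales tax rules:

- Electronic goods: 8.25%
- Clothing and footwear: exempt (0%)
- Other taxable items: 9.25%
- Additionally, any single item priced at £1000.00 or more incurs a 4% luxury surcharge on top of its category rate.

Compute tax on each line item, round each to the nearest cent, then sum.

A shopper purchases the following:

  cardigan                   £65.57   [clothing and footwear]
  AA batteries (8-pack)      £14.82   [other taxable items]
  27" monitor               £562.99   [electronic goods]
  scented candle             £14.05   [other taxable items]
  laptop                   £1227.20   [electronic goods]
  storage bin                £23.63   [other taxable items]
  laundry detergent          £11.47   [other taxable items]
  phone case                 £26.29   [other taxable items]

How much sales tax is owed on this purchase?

Cardigan £65.57: clothing and footwear → 0% → £0.00
AA batteries (8-pack) £14.82: other taxable items → 9.25% → £1.37
27" monitor £562.99: electronic goods → 8.25% → £46.45
Scented candle £14.05: other taxable items → 9.25% → £1.30
Laptop £1227.20: electronic goods → 8.25% + 4% surcharge = 12.25% → £150.33
Storage bin £23.63: other taxable items → 9.25% → £2.19
Laundry detergent £11.47: other taxable items → 9.25% → £1.06
Phone case £26.29: other taxable items → 9.25% → £2.43
Total tax = £1.37 + £46.45 + £1.30 + £150.33 + £2.19 + £1.06 + £2.43 = £205.13

£205.13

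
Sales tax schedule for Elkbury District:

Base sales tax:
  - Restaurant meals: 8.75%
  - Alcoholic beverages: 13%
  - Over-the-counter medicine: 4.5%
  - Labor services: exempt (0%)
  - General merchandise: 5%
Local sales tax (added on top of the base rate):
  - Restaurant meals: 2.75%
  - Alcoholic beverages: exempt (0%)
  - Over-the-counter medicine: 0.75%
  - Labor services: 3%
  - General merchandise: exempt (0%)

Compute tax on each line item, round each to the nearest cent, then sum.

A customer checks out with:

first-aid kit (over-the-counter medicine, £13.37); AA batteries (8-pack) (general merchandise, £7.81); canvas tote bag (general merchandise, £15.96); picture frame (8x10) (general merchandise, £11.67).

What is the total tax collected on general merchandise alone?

AA batteries (8-pack) £7.81: general merchandise → 5% + 0% local = 5% → £0.39
Canvas tote bag £15.96: general merchandise → 5% + 0% local = 5% → £0.80
Picture frame (8x10) £11.67: general merchandise → 5% + 0% local = 5% → £0.58
Tax on general merchandise = £0.39 + £0.80 + £0.58 = £1.77

£1.77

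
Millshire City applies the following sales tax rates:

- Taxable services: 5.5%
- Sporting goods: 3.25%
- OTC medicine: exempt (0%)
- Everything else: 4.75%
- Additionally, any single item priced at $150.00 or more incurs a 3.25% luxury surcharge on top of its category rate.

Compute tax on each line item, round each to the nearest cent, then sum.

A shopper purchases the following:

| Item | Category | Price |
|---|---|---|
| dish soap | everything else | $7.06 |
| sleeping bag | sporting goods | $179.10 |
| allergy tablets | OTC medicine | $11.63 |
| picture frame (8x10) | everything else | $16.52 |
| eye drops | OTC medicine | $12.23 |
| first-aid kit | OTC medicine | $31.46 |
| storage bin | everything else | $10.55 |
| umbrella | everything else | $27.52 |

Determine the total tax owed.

Dish soap $7.06: everything else → 4.75% → $0.34
Sleeping bag $179.10: sporting goods → 3.25% + 3.25% surcharge = 6.5% → $11.64
Allergy tablets $11.63: OTC medicine → 0% → $0.00
Picture frame (8x10) $16.52: everything else → 4.75% → $0.78
Eye drops $12.23: OTC medicine → 0% → $0.00
First-aid kit $31.46: OTC medicine → 0% → $0.00
Storage bin $10.55: everything else → 4.75% → $0.50
Umbrella $27.52: everything else → 4.75% → $1.31
Total tax = $0.34 + $11.64 + $0.78 + $0.50 + $1.31 = $14.57

$14.57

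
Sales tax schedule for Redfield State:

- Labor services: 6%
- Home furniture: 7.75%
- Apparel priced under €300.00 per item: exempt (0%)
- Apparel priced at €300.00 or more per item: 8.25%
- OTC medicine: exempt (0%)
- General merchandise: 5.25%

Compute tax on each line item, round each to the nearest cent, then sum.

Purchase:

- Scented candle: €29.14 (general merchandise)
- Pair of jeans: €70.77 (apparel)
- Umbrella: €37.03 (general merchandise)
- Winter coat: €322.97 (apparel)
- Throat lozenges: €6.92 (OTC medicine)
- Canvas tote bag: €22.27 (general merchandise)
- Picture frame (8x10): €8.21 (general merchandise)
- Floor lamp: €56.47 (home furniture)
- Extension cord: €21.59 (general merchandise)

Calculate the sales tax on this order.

€37.23

Scented candle €29.14: general merchandise → 5.25% → €1.53
Pair of jeans €70.77: apparel, under €300.00 → 0% → €0.00
Umbrella €37.03: general merchandise → 5.25% → €1.94
Winter coat €322.97: apparel, €300.00 or more → 8.25% → €26.65
Throat lozenges €6.92: OTC medicine → 0% → €0.00
Canvas tote bag €22.27: general merchandise → 5.25% → €1.17
Picture frame (8x10) €8.21: general merchandise → 5.25% → €0.43
Floor lamp €56.47: home furniture → 7.75% → €4.38
Extension cord €21.59: general merchandise → 5.25% → €1.13
Total tax = €1.53 + €1.94 + €26.65 + €1.17 + €0.43 + €4.38 + €1.13 = €37.23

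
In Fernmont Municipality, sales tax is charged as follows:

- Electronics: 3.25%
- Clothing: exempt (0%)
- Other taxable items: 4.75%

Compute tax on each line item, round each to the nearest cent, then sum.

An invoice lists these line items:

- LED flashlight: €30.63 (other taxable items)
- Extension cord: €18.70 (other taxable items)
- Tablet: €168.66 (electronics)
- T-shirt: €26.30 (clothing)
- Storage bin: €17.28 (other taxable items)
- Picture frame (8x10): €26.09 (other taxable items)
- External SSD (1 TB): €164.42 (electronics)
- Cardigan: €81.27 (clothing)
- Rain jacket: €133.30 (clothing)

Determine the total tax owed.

€15.22

LED flashlight €30.63: other taxable items → 4.75% → €1.45
Extension cord €18.70: other taxable items → 4.75% → €0.89
Tablet €168.66: electronics → 3.25% → €5.48
T-shirt €26.30: clothing → 0% → €0.00
Storage bin €17.28: other taxable items → 4.75% → €0.82
Picture frame (8x10) €26.09: other taxable items → 4.75% → €1.24
External SSD (1 TB) €164.42: electronics → 3.25% → €5.34
Cardigan €81.27: clothing → 0% → €0.00
Rain jacket €133.30: clothing → 0% → €0.00
Total tax = €1.45 + €0.89 + €5.48 + €0.82 + €1.24 + €5.34 = €15.22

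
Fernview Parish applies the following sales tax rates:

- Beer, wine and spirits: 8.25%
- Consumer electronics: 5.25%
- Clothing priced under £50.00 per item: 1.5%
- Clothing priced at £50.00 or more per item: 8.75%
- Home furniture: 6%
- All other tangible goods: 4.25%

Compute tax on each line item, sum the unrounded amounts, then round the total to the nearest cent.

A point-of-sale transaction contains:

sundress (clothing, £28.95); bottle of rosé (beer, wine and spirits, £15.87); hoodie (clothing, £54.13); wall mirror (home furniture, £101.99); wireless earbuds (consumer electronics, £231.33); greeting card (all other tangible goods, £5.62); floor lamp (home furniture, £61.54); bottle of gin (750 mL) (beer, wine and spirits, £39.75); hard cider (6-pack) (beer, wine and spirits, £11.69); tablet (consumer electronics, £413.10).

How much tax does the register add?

£54.61

Sundress £28.95: clothing, under £50.00 → 1.5% → £0.43425
Bottle of rosé £15.87: beer, wine and spirits → 8.25% → £1.309275
Hoodie £54.13: clothing, £50.00 or more → 8.75% → £4.736375
Wall mirror £101.99: home furniture → 6% → £6.1194
Wireless earbuds £231.33: consumer electronics → 5.25% → £12.144825
Greeting card £5.62: all other tangible goods → 4.25% → £0.23885
Floor lamp £61.54: home furniture → 6% → £3.6924
Bottle of gin (750 mL) £39.75: beer, wine and spirits → 8.25% → £3.279375
Hard cider (6-pack) £11.69: beer, wine and spirits → 8.25% → £0.964425
Tablet £413.10: consumer electronics → 5.25% → £21.68775
Unrounded tax sum = £54.606925 → £54.61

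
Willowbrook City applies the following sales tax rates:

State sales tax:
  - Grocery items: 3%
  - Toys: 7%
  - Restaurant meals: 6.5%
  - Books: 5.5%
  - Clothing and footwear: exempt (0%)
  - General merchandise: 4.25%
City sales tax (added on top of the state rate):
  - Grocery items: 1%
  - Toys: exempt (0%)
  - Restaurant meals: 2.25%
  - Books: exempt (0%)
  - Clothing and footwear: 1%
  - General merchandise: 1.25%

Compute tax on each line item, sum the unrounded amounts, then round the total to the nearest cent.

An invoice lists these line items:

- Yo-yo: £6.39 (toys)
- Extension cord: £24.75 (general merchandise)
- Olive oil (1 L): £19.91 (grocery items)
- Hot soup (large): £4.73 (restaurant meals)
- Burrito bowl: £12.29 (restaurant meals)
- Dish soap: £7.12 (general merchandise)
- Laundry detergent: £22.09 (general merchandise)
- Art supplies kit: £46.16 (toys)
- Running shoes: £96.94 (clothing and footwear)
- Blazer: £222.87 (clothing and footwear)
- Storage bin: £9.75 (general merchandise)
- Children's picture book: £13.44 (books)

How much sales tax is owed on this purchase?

£13.41

Yo-yo £6.39: toys → 7% + 0% city = 7% → £0.4473
Extension cord £24.75: general merchandise → 4.25% + 1.25% city = 5.5% → £1.36125
Olive oil (1 L) £19.91: grocery items → 3% + 1% city = 4% → £0.7964
Hot soup (large) £4.73: restaurant meals → 6.5% + 2.25% city = 8.75% → £0.413875
Burrito bowl £12.29: restaurant meals → 6.5% + 2.25% city = 8.75% → £1.075375
Dish soap £7.12: general merchandise → 4.25% + 1.25% city = 5.5% → £0.3916
Laundry detergent £22.09: general merchandise → 4.25% + 1.25% city = 5.5% → £1.21495
Art supplies kit £46.16: toys → 7% + 0% city = 7% → £3.2312
Running shoes £96.94: clothing and footwear → 0% + 1% city = 1% → £0.9694
Blazer £222.87: clothing and footwear → 0% + 1% city = 1% → £2.2287
Storage bin £9.75: general merchandise → 4.25% + 1.25% city = 5.5% → £0.53625
Children's picture book £13.44: books → 5.5% + 0% city = 5.5% → £0.7392
Unrounded tax sum = £13.4055 → £13.41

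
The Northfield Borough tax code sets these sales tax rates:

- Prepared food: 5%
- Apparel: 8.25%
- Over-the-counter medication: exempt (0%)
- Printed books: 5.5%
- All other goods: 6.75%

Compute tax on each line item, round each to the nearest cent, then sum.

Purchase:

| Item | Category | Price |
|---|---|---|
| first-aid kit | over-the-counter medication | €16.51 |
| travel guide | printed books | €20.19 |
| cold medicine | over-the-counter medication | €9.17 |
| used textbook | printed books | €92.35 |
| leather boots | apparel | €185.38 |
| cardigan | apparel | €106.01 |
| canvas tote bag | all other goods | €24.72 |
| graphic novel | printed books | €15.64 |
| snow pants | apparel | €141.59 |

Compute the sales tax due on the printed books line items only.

€7.05

Travel guide €20.19: printed books → 5.5% → €1.11
Used textbook €92.35: printed books → 5.5% → €5.08
Graphic novel €15.64: printed books → 5.5% → €0.86
Tax on printed books = €1.11 + €5.08 + €0.86 = €7.05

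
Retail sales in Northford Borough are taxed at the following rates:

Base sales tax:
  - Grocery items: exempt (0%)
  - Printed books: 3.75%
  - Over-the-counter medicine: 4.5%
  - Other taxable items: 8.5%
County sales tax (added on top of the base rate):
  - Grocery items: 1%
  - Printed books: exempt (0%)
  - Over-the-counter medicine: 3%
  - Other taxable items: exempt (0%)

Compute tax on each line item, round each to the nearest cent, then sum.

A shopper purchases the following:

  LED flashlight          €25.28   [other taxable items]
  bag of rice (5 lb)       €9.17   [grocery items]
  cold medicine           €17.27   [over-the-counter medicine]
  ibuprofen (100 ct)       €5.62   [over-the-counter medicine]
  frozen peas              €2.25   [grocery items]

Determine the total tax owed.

€3.98

LED flashlight €25.28: other taxable items → 8.5% + 0% county = 8.5% → €2.15
Bag of rice (5 lb) €9.17: grocery items → 0% + 1% county = 1% → €0.09
Cold medicine €17.27: over-the-counter medicine → 4.5% + 3% county = 7.5% → €1.30
Ibuprofen (100 ct) €5.62: over-the-counter medicine → 4.5% + 3% county = 7.5% → €0.42
Frozen peas €2.25: grocery items → 0% + 1% county = 1% → €0.02
Total tax = €2.15 + €0.09 + €1.30 + €0.42 + €0.02 = €3.98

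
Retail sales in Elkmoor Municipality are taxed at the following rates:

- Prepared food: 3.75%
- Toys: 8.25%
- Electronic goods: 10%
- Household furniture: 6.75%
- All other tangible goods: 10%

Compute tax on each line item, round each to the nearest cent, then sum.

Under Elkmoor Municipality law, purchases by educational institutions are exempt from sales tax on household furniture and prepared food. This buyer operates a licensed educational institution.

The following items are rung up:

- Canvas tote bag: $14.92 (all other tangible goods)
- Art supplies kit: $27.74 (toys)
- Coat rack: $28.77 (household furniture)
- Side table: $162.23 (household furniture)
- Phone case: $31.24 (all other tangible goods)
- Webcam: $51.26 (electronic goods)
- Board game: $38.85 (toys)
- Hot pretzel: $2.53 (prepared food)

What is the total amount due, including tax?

$372.78

Canvas tote bag $14.92: all other tangible goods → 10% → $1.49
Art supplies kit $27.74: toys → 8.25% → $2.29
Coat rack $28.77: household furniture, buyer-exempt → 0% → $0.00
Side table $162.23: household furniture, buyer-exempt → 0% → $0.00
Phone case $31.24: all other tangible goods → 10% → $3.12
Webcam $51.26: electronic goods → 10% → $5.13
Board game $38.85: toys → 8.25% → $3.21
Hot pretzel $2.53: prepared food, buyer-exempt → 0% → $0.00
Subtotal = $357.54; tax = $15.24; total due = $372.78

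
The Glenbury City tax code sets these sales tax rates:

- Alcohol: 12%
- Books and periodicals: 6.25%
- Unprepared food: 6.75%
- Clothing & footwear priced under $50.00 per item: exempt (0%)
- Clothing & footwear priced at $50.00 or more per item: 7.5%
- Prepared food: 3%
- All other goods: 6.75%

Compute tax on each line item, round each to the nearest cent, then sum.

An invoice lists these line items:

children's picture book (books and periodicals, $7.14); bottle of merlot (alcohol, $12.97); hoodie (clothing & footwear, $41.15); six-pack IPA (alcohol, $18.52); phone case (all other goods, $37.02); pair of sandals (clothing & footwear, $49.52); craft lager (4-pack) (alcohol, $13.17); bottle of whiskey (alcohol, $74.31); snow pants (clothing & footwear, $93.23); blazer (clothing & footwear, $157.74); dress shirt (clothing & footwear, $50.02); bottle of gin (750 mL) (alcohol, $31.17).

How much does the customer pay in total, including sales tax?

$629.50

Children's picture book $7.14: books and periodicals → 6.25% → $0.45
Bottle of merlot $12.97: alcohol → 12% → $1.56
Hoodie $41.15: clothing & footwear, under $50.00 → 0% → $0.00
Six-pack IPA $18.52: alcohol → 12% → $2.22
Phone case $37.02: all other goods → 6.75% → $2.50
Pair of sandals $49.52: clothing & footwear, under $50.00 → 0% → $0.00
Craft lager (4-pack) $13.17: alcohol → 12% → $1.58
Bottle of whiskey $74.31: alcohol → 12% → $8.92
Snow pants $93.23: clothing & footwear, $50.00 or more → 7.5% → $6.99
Blazer $157.74: clothing & footwear, $50.00 or more → 7.5% → $11.83
Dress shirt $50.02: clothing & footwear, $50.00 or more → 7.5% → $3.75
Bottle of gin (750 mL) $31.17: alcohol → 12% → $3.74
Subtotal = $585.96; tax = $43.54; total due = $629.50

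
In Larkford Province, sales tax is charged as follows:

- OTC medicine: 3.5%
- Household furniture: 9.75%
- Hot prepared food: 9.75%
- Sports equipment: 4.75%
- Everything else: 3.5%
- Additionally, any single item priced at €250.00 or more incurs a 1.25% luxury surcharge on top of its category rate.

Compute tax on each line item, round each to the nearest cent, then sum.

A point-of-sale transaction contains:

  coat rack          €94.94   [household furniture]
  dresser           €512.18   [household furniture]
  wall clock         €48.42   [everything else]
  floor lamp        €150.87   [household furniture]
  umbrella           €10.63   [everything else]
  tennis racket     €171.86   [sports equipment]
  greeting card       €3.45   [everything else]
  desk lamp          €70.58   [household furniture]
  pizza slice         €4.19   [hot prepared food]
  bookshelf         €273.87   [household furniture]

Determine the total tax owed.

€128.07

Coat rack €94.94: household furniture → 9.75% → €9.26
Dresser €512.18: household furniture → 9.75% + 1.25% surcharge = 11% → €56.34
Wall clock €48.42: everything else → 3.5% → €1.69
Floor lamp €150.87: household furniture → 9.75% → €14.71
Umbrella €10.63: everything else → 3.5% → €0.37
Tennis racket €171.86: sports equipment → 4.75% → €8.16
Greeting card €3.45: everything else → 3.5% → €0.12
Desk lamp €70.58: household furniture → 9.75% → €6.88
Pizza slice €4.19: hot prepared food → 9.75% → €0.41
Bookshelf €273.87: household furniture → 9.75% + 1.25% surcharge = 11% → €30.13
Total tax = €9.26 + €56.34 + €1.69 + €14.71 + €0.37 + €8.16 + €0.12 + €6.88 + €0.41 + €30.13 = €128.07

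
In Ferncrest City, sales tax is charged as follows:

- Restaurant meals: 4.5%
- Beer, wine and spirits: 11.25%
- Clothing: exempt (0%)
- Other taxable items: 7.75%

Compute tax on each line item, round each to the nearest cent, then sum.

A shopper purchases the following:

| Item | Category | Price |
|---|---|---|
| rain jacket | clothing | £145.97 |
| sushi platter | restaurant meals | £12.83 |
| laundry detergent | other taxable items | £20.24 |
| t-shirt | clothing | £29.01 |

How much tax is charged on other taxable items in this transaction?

£1.57

Laundry detergent £20.24: other taxable items → 7.75% → £1.57
Tax on other taxable items = £1.57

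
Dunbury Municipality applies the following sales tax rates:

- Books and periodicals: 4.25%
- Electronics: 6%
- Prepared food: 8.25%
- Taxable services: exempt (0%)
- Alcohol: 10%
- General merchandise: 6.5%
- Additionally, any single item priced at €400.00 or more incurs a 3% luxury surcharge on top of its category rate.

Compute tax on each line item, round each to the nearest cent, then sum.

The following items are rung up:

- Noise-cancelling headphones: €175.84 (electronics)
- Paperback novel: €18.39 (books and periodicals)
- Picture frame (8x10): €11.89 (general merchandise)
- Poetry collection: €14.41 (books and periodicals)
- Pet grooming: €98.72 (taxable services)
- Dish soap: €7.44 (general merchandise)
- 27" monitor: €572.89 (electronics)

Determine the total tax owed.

€64.75

Noise-cancelling headphones €175.84: electronics → 6% → €10.55
Paperback novel €18.39: books and periodicals → 4.25% → €0.78
Picture frame (8x10) €11.89: general merchandise → 6.5% → €0.77
Poetry collection €14.41: books and periodicals → 4.25% → €0.61
Pet grooming €98.72: taxable services → 0% → €0.00
Dish soap €7.44: general merchandise → 6.5% → €0.48
27" monitor €572.89: electronics → 6% + 3% surcharge = 9% → €51.56
Total tax = €10.55 + €0.78 + €0.77 + €0.61 + €0.48 + €51.56 = €64.75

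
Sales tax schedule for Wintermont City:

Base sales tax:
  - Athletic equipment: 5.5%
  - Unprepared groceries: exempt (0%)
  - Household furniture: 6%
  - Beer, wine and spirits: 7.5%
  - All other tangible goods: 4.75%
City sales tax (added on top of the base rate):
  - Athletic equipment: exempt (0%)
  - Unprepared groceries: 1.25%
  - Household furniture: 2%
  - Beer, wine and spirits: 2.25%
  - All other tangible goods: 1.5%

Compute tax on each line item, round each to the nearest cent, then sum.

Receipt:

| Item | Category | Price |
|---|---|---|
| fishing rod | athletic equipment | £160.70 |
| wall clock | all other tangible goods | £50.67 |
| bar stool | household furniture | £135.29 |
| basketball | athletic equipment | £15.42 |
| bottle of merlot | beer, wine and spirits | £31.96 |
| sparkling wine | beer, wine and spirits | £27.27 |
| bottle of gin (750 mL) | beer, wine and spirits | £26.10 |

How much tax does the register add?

Fishing rod £160.70: athletic equipment → 5.5% + 0% city = 5.5% → £8.84
Wall clock £50.67: all other tangible goods → 4.75% + 1.5% city = 6.25% → £3.17
Bar stool £135.29: household furniture → 6% + 2% city = 8% → £10.82
Basketball £15.42: athletic equipment → 5.5% + 0% city = 5.5% → £0.85
Bottle of merlot £31.96: beer, wine and spirits → 7.5% + 2.25% city = 9.75% → £3.12
Sparkling wine £27.27: beer, wine and spirits → 7.5% + 2.25% city = 9.75% → £2.66
Bottle of gin (750 mL) £26.10: beer, wine and spirits → 7.5% + 2.25% city = 9.75% → £2.54
Total tax = £8.84 + £3.17 + £10.82 + £0.85 + £3.12 + £2.66 + £2.54 = £32.00

£32.00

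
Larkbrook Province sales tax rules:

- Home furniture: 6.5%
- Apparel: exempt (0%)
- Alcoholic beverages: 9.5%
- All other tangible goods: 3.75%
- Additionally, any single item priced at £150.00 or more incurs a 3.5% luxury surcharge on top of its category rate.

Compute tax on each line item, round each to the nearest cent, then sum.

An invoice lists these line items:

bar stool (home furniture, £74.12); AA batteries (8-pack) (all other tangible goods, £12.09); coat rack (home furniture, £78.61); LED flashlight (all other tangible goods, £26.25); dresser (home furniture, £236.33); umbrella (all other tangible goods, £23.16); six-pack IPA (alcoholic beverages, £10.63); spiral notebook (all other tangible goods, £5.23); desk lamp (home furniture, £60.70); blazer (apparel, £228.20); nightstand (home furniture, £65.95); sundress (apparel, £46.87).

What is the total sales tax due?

Bar stool £74.12: home furniture → 6.5% → £4.82
AA batteries (8-pack) £12.09: all other tangible goods → 3.75% → £0.45
Coat rack £78.61: home furniture → 6.5% → £5.11
LED flashlight £26.25: all other tangible goods → 3.75% → £0.98
Dresser £236.33: home furniture → 6.5% + 3.5% surcharge = 10% → £23.63
Umbrella £23.16: all other tangible goods → 3.75% → £0.87
Six-pack IPA £10.63: alcoholic beverages → 9.5% → £1.01
Spiral notebook £5.23: all other tangible goods → 3.75% → £0.20
Desk lamp £60.70: home furniture → 6.5% → £3.95
Blazer £228.20: apparel → 0% + 3.5% surcharge = 3.5% → £7.99
Nightstand £65.95: home furniture → 6.5% → £4.29
Sundress £46.87: apparel → 0% → £0.00
Total tax = £4.82 + £0.45 + £5.11 + £0.98 + £23.63 + £0.87 + £1.01 + £0.20 + £3.95 + £7.99 + £4.29 = £53.30

£53.30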